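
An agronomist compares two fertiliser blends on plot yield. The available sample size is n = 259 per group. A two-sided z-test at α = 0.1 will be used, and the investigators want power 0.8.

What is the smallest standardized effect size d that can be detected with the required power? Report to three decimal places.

Required noncentrality: δ = z_{0.05} + z_{0.20} = 1.645 + 0.842 = 2.486.
(The second rejection-region term Φ(−δ − z_{α/2}) is negligible and dropped.)
δ = d·√(n/2) ⇒ d = δ/√(n/2) = 2.486/√(259/2) = 0.2185.

d ≈ 0.218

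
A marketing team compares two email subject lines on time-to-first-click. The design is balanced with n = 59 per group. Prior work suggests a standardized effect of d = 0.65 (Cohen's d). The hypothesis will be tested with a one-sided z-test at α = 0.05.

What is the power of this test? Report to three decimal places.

Noncentrality parameter: δ = d·√(n/2) = 0.65 × √(59/2) = 3.5304
Critical value for a one-sided test at α = 0.05: z_α = 1.645.
Power = Φ(δ − 1.645) = Φ(1.886) = 0.9703.

Power ≈ 0.970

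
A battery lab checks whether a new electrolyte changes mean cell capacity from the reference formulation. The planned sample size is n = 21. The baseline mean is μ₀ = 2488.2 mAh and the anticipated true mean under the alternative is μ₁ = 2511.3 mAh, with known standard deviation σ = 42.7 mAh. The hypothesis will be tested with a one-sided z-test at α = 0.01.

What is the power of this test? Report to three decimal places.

Power ≈ 0.561

Standardized effect: d = |μ₁ − μ₀| / σ = |2511.3 − 2488.2| / 42.7 = 0.5410
Noncentrality parameter: δ = d·√n = 0.5410 × √21 = 2.4791
Critical value for a one-sided test at α = 0.01: z_α = 2.326.
Power = P(Z > 2.326 − δ) = Φ(0.153) = 0.5607.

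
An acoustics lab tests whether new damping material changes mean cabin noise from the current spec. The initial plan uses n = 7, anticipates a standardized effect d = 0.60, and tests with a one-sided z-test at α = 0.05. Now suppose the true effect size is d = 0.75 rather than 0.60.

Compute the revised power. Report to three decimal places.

With d = 0.75: δ = d·√n = 0.75 × √7 = 1.9843. Critical value z_{0.05} = 1.645.
Revised power = Φ(δ − 1.645) = Φ(0.339) = 0.6329.

Power ≈ 0.633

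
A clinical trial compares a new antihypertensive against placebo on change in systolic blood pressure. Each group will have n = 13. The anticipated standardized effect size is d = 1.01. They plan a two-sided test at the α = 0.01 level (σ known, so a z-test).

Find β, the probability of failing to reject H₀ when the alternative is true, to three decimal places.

Noncentrality parameter: λ = d·√(n/2) = 1.01 × √(13/2) = 2.5750
Critical value for a two-sided test at α = 0.01: z_{α/2} = 2.576.
Power = Φ(λ − 2.576) + Φ(−λ − 2.576) = Φ(-0.001) + Φ(-5.151) = 0.4997 + 0.0000 = 0.4997.
Type II error: β = 1 − power = 1 − 0.4997 = 0.5003.

β ≈ 0.500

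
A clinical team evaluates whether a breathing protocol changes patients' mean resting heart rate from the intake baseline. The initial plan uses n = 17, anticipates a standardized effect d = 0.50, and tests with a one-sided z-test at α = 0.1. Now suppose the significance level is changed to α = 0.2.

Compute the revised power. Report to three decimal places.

Power ≈ 0.889

δ = d·√n = 0.50 × √17 = 2.0616 (unchanged). New critical value: z_{0.2} = 0.842.
Revised power = Φ(δ − 0.842) = Φ(1.220) = 0.8888.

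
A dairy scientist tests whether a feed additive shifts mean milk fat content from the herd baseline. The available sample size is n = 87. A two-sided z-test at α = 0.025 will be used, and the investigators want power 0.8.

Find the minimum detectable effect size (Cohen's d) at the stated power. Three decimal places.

d ≈ 0.331

Need Φ(δ − 2.241) = 0.8, so δ = 2.241 + 0.842 = 3.083.
(Lower-tail contribution to power is negligible for δ > 0.)
δ = d·√n ⇒ d = δ/√n = 3.083/√87 = 0.3305.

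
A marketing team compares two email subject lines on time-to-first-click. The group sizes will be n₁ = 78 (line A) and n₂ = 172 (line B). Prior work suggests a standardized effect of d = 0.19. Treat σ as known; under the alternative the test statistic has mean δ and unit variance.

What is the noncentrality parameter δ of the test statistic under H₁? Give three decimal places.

δ ≈ 1.392

δ = d / √(1/n₁ + 1/n₂) = 0.19 / √(1/78 + 1/172) = 1.3919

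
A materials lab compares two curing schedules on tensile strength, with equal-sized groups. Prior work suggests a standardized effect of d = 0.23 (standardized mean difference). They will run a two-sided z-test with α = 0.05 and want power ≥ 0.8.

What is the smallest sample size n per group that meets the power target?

For power 0.8 need Φ(δ − z_{0.025}) = 0.8, so δ = z_{0.025} + z_{0.20} = 1.960 + 0.842 = 2.802.
(The Φ(−δ − z_{α/2}) term is vanishingly small for δ > 0 and is dropped in the standard sample-size formula.)
δ = d·√(n/2) ⇒ n = 2(δ/d)² = 2 × (2.802 / 0.23)² = 296.74.
Round up to the next whole unit.

n = 297 per group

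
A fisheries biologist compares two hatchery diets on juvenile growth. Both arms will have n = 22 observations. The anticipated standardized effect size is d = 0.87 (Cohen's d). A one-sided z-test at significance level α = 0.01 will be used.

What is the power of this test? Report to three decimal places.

Noncentrality parameter: δ = d·√(n/2) = 0.87 × √(22/2) = 2.8855
One-sided α = 0.01 → critical value z_{0.01} = 2.326.
Power = Φ(δ − 2.326) = Φ(0.559) = 0.7120.

Power ≈ 0.712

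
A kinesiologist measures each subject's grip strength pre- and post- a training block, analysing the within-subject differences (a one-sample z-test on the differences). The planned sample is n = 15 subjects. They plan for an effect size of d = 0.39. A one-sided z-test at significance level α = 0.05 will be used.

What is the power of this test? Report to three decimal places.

Power ≈ 0.447

Noncentrality parameter: δ = d·√n = 0.39 × √15 = 1.5105
One-sided α = 0.05 → critical value z_{0.05} = 1.645.
Power = P(Z > 1.645 − δ) = Φ(-0.134) = 0.4465.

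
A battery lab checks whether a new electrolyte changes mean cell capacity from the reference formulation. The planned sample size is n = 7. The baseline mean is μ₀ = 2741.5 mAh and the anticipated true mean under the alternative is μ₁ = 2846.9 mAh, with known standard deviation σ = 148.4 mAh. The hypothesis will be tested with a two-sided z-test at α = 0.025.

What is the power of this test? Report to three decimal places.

Standardized effect: d = |μ₁ − μ₀| / σ = |2846.9 − 2741.5| / 148.4 = 0.7102
Noncentrality parameter: λ = d·√n = 0.7102 × √7 = 1.8791
Two-sided α = 0.025 → critical value z_{0.0125} = 2.241.
Power = Φ(λ − 2.241) + Φ(−λ − 2.241) = Φ(-0.362) + Φ(-4.121) = 0.3586 + 0.0000 = 0.3586.

Power ≈ 0.359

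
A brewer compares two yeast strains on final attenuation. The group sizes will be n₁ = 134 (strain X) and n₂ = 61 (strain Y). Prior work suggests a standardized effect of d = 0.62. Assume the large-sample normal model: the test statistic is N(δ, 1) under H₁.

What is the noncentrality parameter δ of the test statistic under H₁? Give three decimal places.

δ = d / √(1/n₁ + 1/n₂) = 0.62 / √(1/134 + 1/61) = 4.0141

δ ≈ 4.014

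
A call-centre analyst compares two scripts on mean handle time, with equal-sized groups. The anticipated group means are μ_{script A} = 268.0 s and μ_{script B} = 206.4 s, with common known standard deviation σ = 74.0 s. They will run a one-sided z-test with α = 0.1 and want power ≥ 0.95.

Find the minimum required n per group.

Standardized effect: d = |μ_{script A} − μ_{script B}| / σ = |268.0 − 206.4| / 74.0 = 0.8324
For power 0.95 need Φ(δ − z_{0.1}) = 0.95, so δ = z_{0.1} + z_{0.05} = 1.282 + 1.645 = 2.926.
δ = d·√(n/2) ⇒ n = 2(δ/d)² = 2 × (2.926 / 0.8324)² = 24.72.
Rounding up, n = 25 per group.

n = 25 per group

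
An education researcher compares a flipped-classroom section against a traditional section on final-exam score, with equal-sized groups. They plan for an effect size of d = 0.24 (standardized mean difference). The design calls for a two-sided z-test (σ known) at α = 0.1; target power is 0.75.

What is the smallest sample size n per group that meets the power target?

For power 0.75 need Φ(δ − z_{0.05}) = 0.75, so δ = z_{0.05} + z_{0.25} = 1.645 + 0.674 = 2.319.
(For δ > 0 the lower-tail rejection region contributes negligibly to power, so the one-term inversion is standard.)
δ = d·√(n/2) ⇒ n = 2(δ/d)² = 2 × (2.319 / 0.24)² = 186.78.
Rounding up, n = 187 per group.

n = 187 per group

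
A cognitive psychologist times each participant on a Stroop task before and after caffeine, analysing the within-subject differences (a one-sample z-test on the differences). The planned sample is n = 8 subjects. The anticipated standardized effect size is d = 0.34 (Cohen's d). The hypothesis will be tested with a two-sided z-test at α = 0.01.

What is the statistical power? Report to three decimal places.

Noncentrality parameter: δ = d·√n = 0.34 × √8 = 0.9617
Two-sided α = 0.01 → critical value z_{0.005} = 2.576.
Power = Φ(δ − 2.576) + Φ(−δ − 2.576) = Φ(-1.614) + Φ(-3.537) = 0.0532 + 0.0002 = 0.0534.

Power ≈ 0.053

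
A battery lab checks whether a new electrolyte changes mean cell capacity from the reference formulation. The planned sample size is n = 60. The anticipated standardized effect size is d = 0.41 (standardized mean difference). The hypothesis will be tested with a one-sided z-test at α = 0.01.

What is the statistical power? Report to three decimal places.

Power ≈ 0.802

Noncentrality parameter: δ = d·√n = 0.41 × √60 = 3.1758
One-sided α = 0.01 → critical value z_{0.01} = 2.326.
Power = P(Z > 2.326 − δ) = Φ(0.849) = 0.8022.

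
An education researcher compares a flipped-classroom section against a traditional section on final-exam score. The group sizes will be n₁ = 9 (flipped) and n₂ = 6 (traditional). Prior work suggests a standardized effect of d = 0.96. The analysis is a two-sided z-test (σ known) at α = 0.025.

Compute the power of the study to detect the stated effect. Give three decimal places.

Noncentrality parameter: δ = d / √(1/n₁ + 1/n₂) = 0.96 / √(1/9 + 1/6) = 1.8215
Two-sided α = 0.025 → critical value z_{0.0125} = 2.241.
Power = Φ(δ − 2.241) + Φ(−δ − 2.241) = Φ(-0.420) + Φ(-4.063) = 0.3373 + 0.0000 = 0.3373.

Power ≈ 0.337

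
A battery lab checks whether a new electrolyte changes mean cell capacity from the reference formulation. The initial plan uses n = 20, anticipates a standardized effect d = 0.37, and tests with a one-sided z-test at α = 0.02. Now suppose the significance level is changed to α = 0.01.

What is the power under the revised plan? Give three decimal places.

Power ≈ 0.251

δ = d·√n = 0.37 × √20 = 1.6547 (unchanged). New critical value: z_{0.01} = 2.326.
Revised power = P(Z > 2.326 − δ) = Φ(-0.672) = 0.2509.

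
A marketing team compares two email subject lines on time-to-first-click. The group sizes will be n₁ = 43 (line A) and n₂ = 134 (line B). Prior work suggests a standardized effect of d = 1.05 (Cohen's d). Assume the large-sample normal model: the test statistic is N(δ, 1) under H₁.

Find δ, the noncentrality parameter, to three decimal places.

δ ≈ 5.991

δ = d / √(1/n₁ + 1/n₂) = 1.05 / √(1/43 + 1/134) = 5.9909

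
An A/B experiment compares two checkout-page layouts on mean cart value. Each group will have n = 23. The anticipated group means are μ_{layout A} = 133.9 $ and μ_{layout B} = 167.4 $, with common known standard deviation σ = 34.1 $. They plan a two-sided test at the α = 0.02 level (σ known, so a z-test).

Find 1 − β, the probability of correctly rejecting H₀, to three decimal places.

Standardized effect: d = |μ_{layout A} − μ_{layout B}| / σ = |133.9 − 167.4| / 34.1 = 0.9824
Noncentrality parameter: λ = d·√(n/2) = 0.9824 × √(23/2) = 3.3315
Critical value for a two-sided test at α = 0.02: z_{α/2} = 2.326.
Power = Φ(λ − 2.326) + Φ(−λ − 2.326) = Φ(1.005) + Φ(-5.658) = 0.8426 + 0.0000 = 0.8426.

Power ≈ 0.843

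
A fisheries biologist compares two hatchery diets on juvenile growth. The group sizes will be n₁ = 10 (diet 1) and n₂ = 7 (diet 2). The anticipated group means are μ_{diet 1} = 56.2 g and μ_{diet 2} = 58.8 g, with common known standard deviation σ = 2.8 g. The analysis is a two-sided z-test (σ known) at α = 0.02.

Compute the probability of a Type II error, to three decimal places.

β ≈ 0.671

Standardized effect: d = |μ_{diet 1} − μ_{diet 2}| / σ = |56.2 − 58.8| / 2.8 = 0.9286
Noncentrality parameter: δ = d / √(1/n₁ + 1/n₂) = 0.9286 / √(1/10 + 1/7) = 1.8843
Critical value for a two-sided test at α = 0.02: z_{α/2} = 2.326.
Power = Φ(δ − 2.326) + Φ(−δ − 2.326) = Φ(-0.442) + Φ(-4.211) = 0.3292 + 0.0000 = 0.3292.
Type II error: β = 1 − power = 1 − 0.3292 = 0.6708.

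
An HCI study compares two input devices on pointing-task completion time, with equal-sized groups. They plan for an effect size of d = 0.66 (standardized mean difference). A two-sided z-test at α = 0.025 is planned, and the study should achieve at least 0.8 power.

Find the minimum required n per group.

For power 0.8 need Φ(δ − z_{0.0125}) = 0.8, so δ = z_{0.0125} + z_{0.20} = 2.241 + 0.842 = 3.083.
(Ignoring the negligible lower-tail rejection probability gives the usual closed-form inversion.)
δ = d·√(n/2) ⇒ n = 2(δ/d)² = 2 × (3.083 / 0.66)² = 43.64.
Round up to the next whole unit.

n = 44 per group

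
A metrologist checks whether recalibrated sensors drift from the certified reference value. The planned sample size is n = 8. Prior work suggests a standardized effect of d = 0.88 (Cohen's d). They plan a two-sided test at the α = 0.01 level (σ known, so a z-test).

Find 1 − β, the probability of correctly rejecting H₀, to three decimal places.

Power ≈ 0.465

Noncentrality parameter: δ = d·√n = 0.88 × √8 = 2.4890
Critical value for a two-sided test at α = 0.01: z_{α/2} = 2.576.
Power = Φ(δ − 2.576) + Φ(−δ − 2.576) = Φ(-0.087) + Φ(-5.065) = 0.4654 + 0.0000 = 0.4654.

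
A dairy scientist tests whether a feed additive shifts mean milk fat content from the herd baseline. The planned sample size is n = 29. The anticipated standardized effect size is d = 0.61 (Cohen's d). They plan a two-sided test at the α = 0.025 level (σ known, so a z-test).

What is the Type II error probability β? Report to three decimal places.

Noncentrality parameter: δ = d·√n = 0.61 × √29 = 3.2850
Two-sided α = 0.025 → critical value z_{0.0125} = 2.241.
Power = Φ(δ − 2.241) + Φ(−δ − 2.241) = Φ(1.044) + Φ(-5.526) = 0.8517 + 0.0000 = 0.8517.
Type II error: β = 1 − power = 1 − 0.8517 = 0.1483.

β ≈ 0.148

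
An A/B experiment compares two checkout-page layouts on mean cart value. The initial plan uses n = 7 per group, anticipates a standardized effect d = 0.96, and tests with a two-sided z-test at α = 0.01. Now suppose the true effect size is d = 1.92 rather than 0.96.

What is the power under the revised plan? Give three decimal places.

With d = 1.92: δ = d·√(n/2) = 1.92 × √(7/2) = 3.5920. Critical value z_{0.005} = 2.576.
Revised power = Φ(δ − 2.576) + Φ(−δ − 2.576) = Φ(1.016) + Φ(-6.168) = 0.8452 + 0.0000 = 0.8452.

Power ≈ 0.845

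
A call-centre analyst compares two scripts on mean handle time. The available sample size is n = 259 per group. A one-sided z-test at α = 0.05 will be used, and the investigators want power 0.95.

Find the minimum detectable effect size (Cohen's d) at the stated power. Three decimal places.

d ≈ 0.289

Need Φ(δ − 1.645) = 0.95, so δ = 1.645 + 1.645 = 3.290.
δ = d·√(n/2) ⇒ d = δ/√(n/2) = 3.290/√(259/2) = 0.2891.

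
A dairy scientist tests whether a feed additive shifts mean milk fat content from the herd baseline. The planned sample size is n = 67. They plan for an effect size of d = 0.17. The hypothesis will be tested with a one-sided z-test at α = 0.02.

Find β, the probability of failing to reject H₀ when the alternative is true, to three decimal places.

Noncentrality parameter: δ = d·√n = 0.17 × √67 = 1.3915
One-sided α = 0.02 → critical value z_{0.02} = 2.054.
Power = Φ(δ − 2.054) = Φ(-0.662) = 0.2539.
Type II error: β = 1 − power = 1 − 0.2539 = 0.7461.

β ≈ 0.746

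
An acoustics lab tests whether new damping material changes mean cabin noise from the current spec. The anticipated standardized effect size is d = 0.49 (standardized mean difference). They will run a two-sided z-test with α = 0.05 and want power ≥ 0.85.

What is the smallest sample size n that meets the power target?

n = 38

Set Φ(δ − 1.960) = 0.85; then δ − 1.960 = Φ⁻¹(0.85) = 1.036, giving δ = 2.996.
(Ignoring the negligible lower-tail rejection probability gives the usual closed-form inversion.)
δ = d·√n ⇒ n = (δ/d)² = (2.996 / 0.49)² = 37.39.
Rounding up, n = 38.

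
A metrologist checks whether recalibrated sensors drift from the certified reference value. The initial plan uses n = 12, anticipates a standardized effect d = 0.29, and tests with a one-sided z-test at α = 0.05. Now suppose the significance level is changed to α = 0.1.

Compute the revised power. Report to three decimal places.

Power ≈ 0.391

δ = d·√n = 0.29 × √12 = 1.0046 (unchanged). New critical value: z_{0.1} = 1.282.
Revised power = P(Z > 1.282 − δ) = Φ(-0.277) = 0.3909.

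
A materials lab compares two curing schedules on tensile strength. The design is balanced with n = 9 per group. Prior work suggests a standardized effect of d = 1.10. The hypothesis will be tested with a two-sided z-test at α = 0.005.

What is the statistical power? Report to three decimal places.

Noncentrality parameter: δ = d·√(n/2) = 1.10 × √(9/2) = 2.3335
Two-sided α = 0.005 → critical value z_{0.0025} = 2.807.
Power = Φ(δ − 2.807) + Φ(−δ − 2.807) = Φ(-0.474) + Φ(-5.140) = 0.3179 + 0.0000 = 0.3179.

Power ≈ 0.318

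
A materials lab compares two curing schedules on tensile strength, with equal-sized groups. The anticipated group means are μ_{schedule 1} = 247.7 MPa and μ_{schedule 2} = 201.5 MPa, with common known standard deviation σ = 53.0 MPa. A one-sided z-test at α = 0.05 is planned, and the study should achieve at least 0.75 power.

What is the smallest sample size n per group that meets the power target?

Standardized effect: d = |μ_{schedule 1} − μ_{schedule 2}| / σ = |247.7 − 201.5| / 53.0 = 0.8717
For power 0.75 need Φ(δ − z_{0.05}) = 0.75, so δ = z_{0.05} + z_{0.25} = 1.645 + 0.674 = 2.319.
δ = d·√(n/2) ⇒ n = 2(δ/d)² = 2 × (2.319 / 0.8717)² = 14.16.
Rounding up, n = 15 per group.

n = 15 per group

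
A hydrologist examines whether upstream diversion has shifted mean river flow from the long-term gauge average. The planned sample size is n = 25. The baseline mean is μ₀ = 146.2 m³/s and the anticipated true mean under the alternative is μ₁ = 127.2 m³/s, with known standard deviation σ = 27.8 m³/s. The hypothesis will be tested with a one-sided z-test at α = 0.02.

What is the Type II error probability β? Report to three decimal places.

Standardized effect: d = |μ₁ − μ₀| / σ = |127.2 − 146.2| / 27.8 = 0.6835
Noncentrality parameter: λ = d·√n = 0.6835 × √25 = 3.4173
One-sided α = 0.02 → critical value z_{0.02} = 2.054.
Power = Φ(λ − 2.054) = Φ(1.364) = 0.9136.
Type II error: β = 1 − power = 1 − 0.9136 = 0.0864.

β ≈ 0.086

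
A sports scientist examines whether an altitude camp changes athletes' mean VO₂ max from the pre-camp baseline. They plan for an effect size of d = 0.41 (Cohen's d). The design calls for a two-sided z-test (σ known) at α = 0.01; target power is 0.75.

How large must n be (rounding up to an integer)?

n = 63

For power 0.75 need Φ(δ − z_{0.005}) = 0.75, so δ = z_{0.005} + z_{0.25} = 2.576 + 0.674 = 3.250.
(The Φ(−δ − z_{α/2}) term is vanishingly small for δ > 0 and is dropped in the standard sample-size formula.)
δ = d·√n ⇒ n = (δ/d)² = (3.250 / 0.41)² = 62.85.
Rounding up, n = 63.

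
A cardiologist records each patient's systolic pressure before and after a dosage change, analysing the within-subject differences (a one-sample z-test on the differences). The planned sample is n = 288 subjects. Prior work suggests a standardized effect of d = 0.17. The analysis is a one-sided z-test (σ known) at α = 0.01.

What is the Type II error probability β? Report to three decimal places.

β ≈ 0.288

Noncentrality parameter: δ = d·√n = 0.17 × √288 = 2.8850
Critical value for a one-sided test at α = 0.01: z_α = 2.326.
Power = P(Z > 2.326 − δ) = Φ(0.559) = 0.7118.
Type II error: β = 1 − power = 1 − 0.7118 = 0.2882.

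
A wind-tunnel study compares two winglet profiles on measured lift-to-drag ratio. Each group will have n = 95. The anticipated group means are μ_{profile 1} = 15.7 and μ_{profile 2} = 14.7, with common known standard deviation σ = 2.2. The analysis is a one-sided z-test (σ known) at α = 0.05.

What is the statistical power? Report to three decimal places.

Standardized effect: d = |μ_{profile 1} − μ_{profile 2}| / σ = |15.7 − 14.7| / 2.2 = 0.4545
Noncentrality parameter: δ = d·√(n/2) = 0.4545 × √(95/2) = 3.1327
One-sided α = 0.05 → critical value z_{0.05} = 1.645.
Power = P(Z > 1.645 − δ) = Φ(1.488) = 0.9316.

Power ≈ 0.932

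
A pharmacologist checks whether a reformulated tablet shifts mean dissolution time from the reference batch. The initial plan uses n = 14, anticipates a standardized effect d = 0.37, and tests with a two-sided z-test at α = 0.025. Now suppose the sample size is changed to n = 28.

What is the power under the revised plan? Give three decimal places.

Power ≈ 0.388

With n = 28: δ = d·√n = 0.37 × √28 = 1.9579. Critical value z_{0.0125} = 2.241.
Revised power = Φ(δ − 2.241) + Φ(−δ − 2.241) = Φ(-0.284) + Φ(-4.199) = 0.3884 + 0.0000 = 0.3884.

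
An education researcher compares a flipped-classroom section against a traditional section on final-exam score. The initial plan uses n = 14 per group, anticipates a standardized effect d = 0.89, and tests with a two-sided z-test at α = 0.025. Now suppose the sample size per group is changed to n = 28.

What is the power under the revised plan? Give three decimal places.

With n = 28 per group: δ = d·√(n/2) = 0.89 × √(28/2) = 3.3301. Critical value z_{0.0125} = 2.241.
Revised power = Φ(δ − 2.241) + Φ(−δ − 2.241) = Φ(1.089) + Φ(-5.571) = 0.8619 + 0.0000 = 0.8619.

Power ≈ 0.862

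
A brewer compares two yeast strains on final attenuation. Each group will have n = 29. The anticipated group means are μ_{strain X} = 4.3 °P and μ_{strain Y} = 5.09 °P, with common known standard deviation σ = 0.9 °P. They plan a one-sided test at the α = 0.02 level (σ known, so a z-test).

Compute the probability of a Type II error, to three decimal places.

Standardized effect: d = |μ_{strain X} − μ_{strain Y}| / σ = |4.3 − 5.09| / 0.9 = 0.8778
Noncentrality parameter: δ = d·√(n/2) = 0.8778 × √(29/2) = 3.3425
One-sided α = 0.02 → critical value z_{0.02} = 2.054.
Power = P(Z > 2.054 − δ) = Φ(1.289) = 0.9013.
Type II error: β = 1 − power = 1 − 0.9013 = 0.0987.

β ≈ 0.099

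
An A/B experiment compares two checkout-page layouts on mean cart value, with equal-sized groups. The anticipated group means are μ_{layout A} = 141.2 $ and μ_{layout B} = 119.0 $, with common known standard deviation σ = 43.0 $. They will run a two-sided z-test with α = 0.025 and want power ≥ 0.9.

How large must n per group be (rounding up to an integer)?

n = 94 per group

Standardized effect: d = |μ_{layout A} − μ_{layout B}| / σ = |141.2 − 119.0| / 43.0 = 0.5163
For power 0.9 need Φ(δ − z_{0.0125}) = 0.9, so δ = z_{0.0125} + z_{0.10} = 2.241 + 1.282 = 3.523.
(For δ > 0 the lower-tail rejection region contributes negligibly to power, so the one-term inversion is standard.)
δ = d·√(n/2) ⇒ n = 2(δ/d)² = 2 × (3.523 / 0.5163)² = 93.13.
Rounding up, n = 94 per group.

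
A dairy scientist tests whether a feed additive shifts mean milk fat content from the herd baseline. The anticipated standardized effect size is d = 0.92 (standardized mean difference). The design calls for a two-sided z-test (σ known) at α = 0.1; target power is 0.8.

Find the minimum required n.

n = 8

For power 0.8 need Φ(δ − z_{0.05}) = 0.8, so δ = z_{0.05} + z_{0.20} = 1.645 + 0.842 = 2.486.
(Ignoring the negligible lower-tail rejection probability gives the usual closed-form inversion.)
δ = d·√n ⇒ n = (δ/d)² = (2.486 / 0.92)² = 7.30.
Round up to the next whole unit.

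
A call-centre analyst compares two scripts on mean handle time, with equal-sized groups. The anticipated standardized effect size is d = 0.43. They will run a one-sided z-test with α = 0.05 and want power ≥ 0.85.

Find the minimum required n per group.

n = 78 per group

For power 0.85 need Φ(δ − z_{0.05}) = 0.85, so δ = z_{0.05} + z_{0.15} = 1.645 + 1.036 = 2.681.
δ = d·√(n/2) ⇒ n = 2(δ/d)² = 2 × (2.681 / 0.43)² = 77.76.
Round up to the next whole unit.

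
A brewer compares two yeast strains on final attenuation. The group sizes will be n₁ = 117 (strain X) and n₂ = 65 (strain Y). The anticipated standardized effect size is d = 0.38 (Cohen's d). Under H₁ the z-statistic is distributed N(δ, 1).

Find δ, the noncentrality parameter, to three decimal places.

δ = d / √(1/n₁ + 1/n₂) = 0.38 / √(1/117 + 1/65) = 2.4564

δ ≈ 2.456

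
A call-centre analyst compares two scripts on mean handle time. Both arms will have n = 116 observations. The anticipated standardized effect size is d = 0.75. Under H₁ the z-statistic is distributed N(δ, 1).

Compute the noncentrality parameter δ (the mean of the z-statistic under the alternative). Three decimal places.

δ ≈ 5.712

δ = d·√(n/2) = 0.75 × √(116/2) = 5.7118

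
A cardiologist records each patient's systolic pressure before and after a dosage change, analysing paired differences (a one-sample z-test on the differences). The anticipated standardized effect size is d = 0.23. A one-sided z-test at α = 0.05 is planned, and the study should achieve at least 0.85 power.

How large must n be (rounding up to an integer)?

For power 0.85 need Φ(δ − z_{0.05}) = 0.85, so δ = z_{0.05} + z_{0.15} = 1.645 + 1.036 = 2.681.
δ = d·√n ⇒ n = (δ/d)² = (2.681 / 0.23)² = 135.90.
Rounding up, n = 136.

n = 136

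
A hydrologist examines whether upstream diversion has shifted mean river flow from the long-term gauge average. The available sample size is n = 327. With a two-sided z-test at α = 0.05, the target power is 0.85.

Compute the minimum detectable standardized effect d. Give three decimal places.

Required noncentrality: δ = z_{0.025} + z_{0.15} = 1.960 + 1.036 = 2.996.
(Lower-tail contribution to power is negligible for δ > 0.)
δ = d·√n ⇒ d = δ/√n = 2.996/√327 = 0.1657.

d ≈ 0.166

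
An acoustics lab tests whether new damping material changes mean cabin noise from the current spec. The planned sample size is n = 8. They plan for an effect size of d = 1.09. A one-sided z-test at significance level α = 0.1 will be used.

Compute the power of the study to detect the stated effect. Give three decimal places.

Noncentrality parameter: δ = d·√n = 1.09 × √8 = 3.0830
Critical value for a one-sided test at α = 0.1: z_α = 1.282.
Power = P(Z > 1.282 − δ) = Φ(1.801) = 0.9642.

Power ≈ 0.964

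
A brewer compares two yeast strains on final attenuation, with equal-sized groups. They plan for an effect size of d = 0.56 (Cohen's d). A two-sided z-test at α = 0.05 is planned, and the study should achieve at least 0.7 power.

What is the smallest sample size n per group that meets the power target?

Set Φ(δ − 1.960) = 0.7; then δ − 1.960 = Φ⁻¹(0.7) = 0.524, giving δ = 2.484.
(Ignoring the negligible lower-tail rejection probability gives the usual closed-form inversion.)
δ = d·√(n/2) ⇒ n = 2(δ/d)² = 2 × (2.484 / 0.56)² = 39.36.
Rounding up, n = 40 per group.

n = 40 per group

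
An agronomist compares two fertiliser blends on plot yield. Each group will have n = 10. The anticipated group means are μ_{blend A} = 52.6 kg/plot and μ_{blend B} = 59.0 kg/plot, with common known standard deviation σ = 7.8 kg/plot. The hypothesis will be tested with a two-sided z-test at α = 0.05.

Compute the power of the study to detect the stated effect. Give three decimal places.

Power ≈ 0.450

Standardized effect: d = |μ_{blend A} − μ_{blend B}| / σ = |52.6 − 59.0| / 7.8 = 0.8205
Noncentrality parameter: δ = d·√(n/2) = 0.8205 × √(10/2) = 1.8347
Critical value for a two-sided test at α = 0.05: z_{α/2} = 1.960.
Power = Φ(δ − 1.960) + Φ(−δ − 1.960) = Φ(-0.125) + Φ(-3.795) = 0.4502 + 0.0001 = 0.4502.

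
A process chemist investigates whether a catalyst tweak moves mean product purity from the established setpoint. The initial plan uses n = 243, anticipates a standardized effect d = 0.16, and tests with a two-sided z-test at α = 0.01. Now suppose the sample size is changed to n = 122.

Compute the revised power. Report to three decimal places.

With n = 122: δ = d·√n = 0.16 × √122 = 1.7673. Critical value z_{0.005} = 2.576.
Revised power = Φ(δ − 2.576) + Φ(−δ − 2.576) = Φ(-0.809) + Φ(-4.343) = 0.2094 + 0.0000 = 0.2094.

Power ≈ 0.209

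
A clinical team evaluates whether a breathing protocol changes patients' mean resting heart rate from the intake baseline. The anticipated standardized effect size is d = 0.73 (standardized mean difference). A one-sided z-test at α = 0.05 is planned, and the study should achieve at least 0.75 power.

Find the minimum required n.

For power 0.75 need Φ(δ − z_{0.05}) = 0.75, so δ = z_{0.05} + z_{0.25} = 1.645 + 0.674 = 2.319.
δ = d·√n ⇒ n = (δ/d)² = (2.319 / 0.73)² = 10.09.
Rounding up, n = 11.

n = 11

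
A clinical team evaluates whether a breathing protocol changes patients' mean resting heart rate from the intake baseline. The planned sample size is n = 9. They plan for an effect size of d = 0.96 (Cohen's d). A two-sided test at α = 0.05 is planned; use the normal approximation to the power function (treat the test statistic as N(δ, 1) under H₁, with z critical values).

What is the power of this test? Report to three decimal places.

Power ≈ 0.821

Noncentrality parameter: δ = d·√n = 0.96 × √9 = 2.8800
Critical value for a two-sided test at α = 0.05: z_{α/2} = 1.960.
Power = Φ(δ − 1.960) + Φ(−δ − 1.960) = Φ(0.920) + Φ(-4.840) = 0.8212 + 0.0000 = 0.8212.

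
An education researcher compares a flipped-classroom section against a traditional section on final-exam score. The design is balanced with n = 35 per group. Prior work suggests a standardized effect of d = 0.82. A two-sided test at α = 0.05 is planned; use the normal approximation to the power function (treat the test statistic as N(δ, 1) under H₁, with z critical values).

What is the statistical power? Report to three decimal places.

Noncentrality parameter: δ = d·√(n/2) = 0.82 × √(35/2) = 3.4303
Two-sided α = 0.05 → critical value z_{0.025} = 1.960.
Power = Φ(δ − 1.960) + Φ(−δ − 1.960) = Φ(1.470) + Φ(-5.390) = 0.9293 + 0.0000 = 0.9293.

Power ≈ 0.929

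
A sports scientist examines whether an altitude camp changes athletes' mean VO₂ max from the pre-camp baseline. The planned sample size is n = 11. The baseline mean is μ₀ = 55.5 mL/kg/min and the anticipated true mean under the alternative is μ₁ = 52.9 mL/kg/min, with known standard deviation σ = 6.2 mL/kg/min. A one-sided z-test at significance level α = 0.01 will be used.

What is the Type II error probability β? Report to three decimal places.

Standardized effect: d = |μ₁ − μ₀| / σ = |52.9 − 55.5| / 6.2 = 0.4194
Noncentrality parameter: λ = d·√n = 0.4194 × √11 = 1.3908
Critical value for a one-sided test at α = 0.01: z_α = 2.326.
Power = P(Z > 2.326 − λ) = Φ(-0.936) = 0.1748.
Type II error: β = 1 − power = 1 − 0.1748 = 0.8252.

β ≈ 0.825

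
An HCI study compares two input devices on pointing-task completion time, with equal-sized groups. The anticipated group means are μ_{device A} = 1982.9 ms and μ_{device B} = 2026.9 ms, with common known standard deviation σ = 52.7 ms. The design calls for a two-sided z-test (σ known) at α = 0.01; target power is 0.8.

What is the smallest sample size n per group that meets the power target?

Standardized effect: d = |μ_{device A} − μ_{device B}| / σ = |1982.9 − 2026.9| / 52.7 = 0.8349
Set Φ(δ − 2.576) = 0.8; then δ − 2.576 = Φ⁻¹(0.8) = 0.842, giving δ = 3.417.
(Ignoring the negligible lower-tail rejection probability gives the usual closed-form inversion.)
δ = d·√(n/2) ⇒ n = 2(δ/d)² = 2 × (3.417 / 0.8349)² = 33.51.
Rounding up, n = 34 per group.

n = 34 per group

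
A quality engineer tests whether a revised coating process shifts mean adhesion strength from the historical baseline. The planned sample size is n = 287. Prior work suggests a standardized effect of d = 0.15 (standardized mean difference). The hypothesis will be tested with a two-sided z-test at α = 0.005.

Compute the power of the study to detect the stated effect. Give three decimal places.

Noncentrality parameter: δ = d·√n = 0.15 × √287 = 2.5412
Critical value for a two-sided test at α = 0.005: z_{α/2} = 2.807.
Power = Φ(δ − 2.807) + Φ(−δ − 2.807) = Φ(-0.266) + Φ(-5.348) = 0.3952 + 0.0000 = 0.3952.

Power ≈ 0.395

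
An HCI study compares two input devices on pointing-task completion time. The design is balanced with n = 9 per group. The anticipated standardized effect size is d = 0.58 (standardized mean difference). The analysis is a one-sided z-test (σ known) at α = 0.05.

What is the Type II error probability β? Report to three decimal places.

β ≈ 0.661

Noncentrality parameter: δ = d·√(n/2) = 0.58 × √(9/2) = 1.2304
Critical value for a one-sided test at α = 0.05: z_α = 1.645.
Power = Φ(δ − 1.645) = Φ(-0.414) = 0.3393.
Type II error: β = 1 − power = 1 − 0.3393 = 0.6607.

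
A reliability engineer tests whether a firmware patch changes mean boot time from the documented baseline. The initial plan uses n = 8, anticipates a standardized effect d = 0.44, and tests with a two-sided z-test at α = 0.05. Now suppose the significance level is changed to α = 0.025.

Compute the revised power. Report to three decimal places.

δ = d·√n = 0.44 × √8 = 1.2445 (unchanged). New critical value: z_{0.0125} = 2.241.
Revised power = Φ(δ − 2.241) + Φ(−δ − 2.241) = Φ(-0.997) + Φ(-3.486) = 0.1594 + 0.0002 = 0.1597.

Power ≈ 0.160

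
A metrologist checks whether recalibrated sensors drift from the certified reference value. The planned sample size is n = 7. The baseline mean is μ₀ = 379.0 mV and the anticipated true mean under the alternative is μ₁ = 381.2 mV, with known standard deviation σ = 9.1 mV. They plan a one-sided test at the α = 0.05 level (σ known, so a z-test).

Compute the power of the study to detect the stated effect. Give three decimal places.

Standardized effect: d = |μ₁ − μ₀| / σ = |381.2 − 379.0| / 9.1 = 0.2418
Noncentrality parameter: λ = d·√n = 0.2418 × √7 = 0.6396
One-sided α = 0.05 → critical value z_{0.05} = 1.645.
Power = Φ(λ − 1.645) = Φ(-1.005) = 0.1574.

Power ≈ 0.157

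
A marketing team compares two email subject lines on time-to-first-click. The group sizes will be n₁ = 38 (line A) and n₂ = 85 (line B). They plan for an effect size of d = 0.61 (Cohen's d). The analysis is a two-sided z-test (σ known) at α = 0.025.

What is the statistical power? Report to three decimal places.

Noncentrality parameter: λ = d / √(1/n₁ + 1/n₂) = 0.61 / √(1/38 + 1/85) = 3.1259
Two-sided α = 0.025 → critical value z_{0.0125} = 2.241.
Power = Φ(λ − 2.241) + Φ(−λ − 2.241) = Φ(0.885) + Φ(-5.367) = 0.8118 + 0.0000 = 0.8118.

Power ≈ 0.812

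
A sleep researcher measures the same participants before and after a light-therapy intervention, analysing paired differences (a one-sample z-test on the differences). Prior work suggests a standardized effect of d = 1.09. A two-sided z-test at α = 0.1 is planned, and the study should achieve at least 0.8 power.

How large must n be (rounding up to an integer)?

n = 6

For power 0.8 need Φ(δ − z_{0.05}) = 0.8, so δ = z_{0.05} + z_{0.20} = 1.645 + 0.842 = 2.486.
(The Φ(−δ − z_{α/2}) term is vanishingly small for δ > 0 and is dropped in the standard sample-size formula.)
δ = d·√n ⇒ n = (δ/d)² = (2.486 / 1.09)² = 5.20.
Round up to the next whole unit.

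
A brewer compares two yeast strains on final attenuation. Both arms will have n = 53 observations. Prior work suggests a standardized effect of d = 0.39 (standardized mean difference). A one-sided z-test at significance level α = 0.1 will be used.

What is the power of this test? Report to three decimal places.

Power ≈ 0.766

Noncentrality parameter: λ = d·√(n/2) = 0.39 × √(53/2) = 2.0076
One-sided α = 0.1 → critical value z_{0.1} = 1.282.
Power = P(Z > 1.282 − λ) = Φ(0.726) = 0.7661.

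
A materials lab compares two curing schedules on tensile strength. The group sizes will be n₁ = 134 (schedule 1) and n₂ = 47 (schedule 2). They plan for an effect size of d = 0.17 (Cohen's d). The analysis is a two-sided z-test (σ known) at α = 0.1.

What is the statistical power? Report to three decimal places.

Noncentrality parameter: δ = d / √(1/n₁ + 1/n₂) = 0.17 / √(1/134 + 1/47) = 1.0028
Critical value for a two-sided test at α = 0.1: z_{α/2} = 1.645.
Power = Φ(δ − 1.645) + Φ(−δ − 1.645) = Φ(-0.642) + Φ(-2.648) = 0.2604 + 0.0041 = 0.2645.

Power ≈ 0.264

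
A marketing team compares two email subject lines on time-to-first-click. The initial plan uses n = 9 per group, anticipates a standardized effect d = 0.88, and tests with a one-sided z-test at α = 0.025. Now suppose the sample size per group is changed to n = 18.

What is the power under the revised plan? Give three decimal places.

With n = 18 per group: δ = d·√(n/2) = 0.88 × √(18/2) = 2.6400. Critical value z_{0.025} = 1.960.
Revised power = Φ(δ − 1.960) = Φ(0.680) = 0.7518.

Power ≈ 0.752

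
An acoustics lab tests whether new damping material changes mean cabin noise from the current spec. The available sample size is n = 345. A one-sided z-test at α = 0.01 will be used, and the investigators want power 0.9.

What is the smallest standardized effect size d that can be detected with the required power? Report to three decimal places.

Need Φ(δ − 2.326) = 0.9, so δ = 2.326 + 1.282 = 3.608.
δ = d·√n ⇒ d = δ/√n = 3.608/√345 = 0.1942.

d ≈ 0.194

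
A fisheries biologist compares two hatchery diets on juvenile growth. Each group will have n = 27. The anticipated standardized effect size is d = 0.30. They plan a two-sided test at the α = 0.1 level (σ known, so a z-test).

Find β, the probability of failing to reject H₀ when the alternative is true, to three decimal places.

β ≈ 0.703

Noncentrality parameter: δ = d·√(n/2) = 0.30 × √(27/2) = 1.1023
Critical value for a two-sided test at α = 0.1: z_{α/2} = 1.645.
Power = Φ(δ − 1.645) + Φ(−δ − 1.645) = Φ(-0.543) + Φ(-2.747) = 0.2937 + 0.0030 = 0.2967.
Type II error: β = 1 − power = 1 − 0.2967 = 0.7033.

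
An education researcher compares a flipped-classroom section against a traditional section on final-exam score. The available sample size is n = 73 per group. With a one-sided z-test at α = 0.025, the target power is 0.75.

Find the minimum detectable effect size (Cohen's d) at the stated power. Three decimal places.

Required noncentrality: δ = z_{0.025} + z_{0.25} = 1.960 + 0.674 = 2.634.
δ = d·√(n/2) ⇒ d = δ/√(n/2) = 2.634/√(73/2) = 0.4361.

d ≈ 0.436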